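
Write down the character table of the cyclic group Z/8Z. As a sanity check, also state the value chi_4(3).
Character table of Z/8Z (irreps indexed chi_0,...,chi_7 with chi_k(m) = zeta_8^(k*m), zeta_8 = exp(2*pi*i/8)):
  irrep \ class  {0} (size 1)  {1} (size 1)    {2} (size 1)  {3} (size 1)    {4} (size 1)  {5} (size 1)    {6} (size 1)  {7} (size 1)  
  chi_0          1             1               1             1               1             1               1             1             
  chi_1          1             exp(I*pi/4)     I             exp(3*I*pi/4)   -1            exp(-3*I*pi/4)  -I            exp(-I*pi/4)  
  chi_2          1             I               -1            -I              1             I               -1            -I            
  chi_3          1             exp(3*I*pi/4)   -I            exp(I*pi/4)     -1            exp(-I*pi/4)    I             exp(-3*I*pi/4)
  chi_4          1             -1              1             -1              1             -1              1             -1            
  chi_5          1             exp(-3*I*pi/4)  I             exp(-I*pi/4)    -1            exp(I*pi/4)     -I            exp(3*I*pi/4) 
  chi_6          1             -I              -1            I               1             -I              -1            I             
  chi_7          1             exp(-I*pi/4)    -I            exp(-3*I*pi/4)  -1            exp(3*I*pi/4)   I             exp(I*pi/4)   

Spot check: chi_4(3) = zeta_8^(4*3) = zeta_8^12 = -1.

Justification: Z/8Z is abelian, so all 8 irreducible complex representations are 1-dimensional. They are given by chi_k(m) = zeta_8^(k*m) for k = 0,...,7. Row orthogonality: sum_m chi_k(m) conj(chi_l(m)) = 8 * [k = l].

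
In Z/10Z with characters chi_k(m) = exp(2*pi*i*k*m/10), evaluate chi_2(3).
chi_2(3) = zeta_10^6 = exp(-4*I*pi/5)

Working: chi_2(3) = zeta_10^(2*3) = zeta_10^6. Since zeta_10^10 = 1, this equals zeta_10^6 = exp(2*pi*i*6/10) = exp(-4*I*pi/5).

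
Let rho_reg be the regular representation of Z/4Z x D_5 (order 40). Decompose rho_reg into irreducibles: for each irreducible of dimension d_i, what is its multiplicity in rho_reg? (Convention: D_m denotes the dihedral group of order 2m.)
Each irreducible V_i of dimension d_i appears with multiplicity d_i, i.e. rho_reg = (direct sum over all irreducibles V_i) d_i V_i. The irreducible dimensions for Z/4Z x D_5 are 1, 1, 1, 1, 1, 1, 1, 1, 2, 2, 2, 2, 2, 2, 2, 2: 8 irreducibles of dimension 1, each with multiplicity 1; 8 irreducibles of dimension 2, each with multiplicity 2. Total dimension 8*1*1 + 8*2*2 = 40 = |G|.

General theorem: in the regular representation of a finite group G, each irreducible appears with multiplicity equal to its dimension. Check: dim(rho_reg) = sum d_i^2 = 1 + 1 + 1 + 1 + 1 + 1 + 1 + 1 + 4 + 4 + 4 + 4 + 4 + 4 + 4 + 4 = 40 = |G|.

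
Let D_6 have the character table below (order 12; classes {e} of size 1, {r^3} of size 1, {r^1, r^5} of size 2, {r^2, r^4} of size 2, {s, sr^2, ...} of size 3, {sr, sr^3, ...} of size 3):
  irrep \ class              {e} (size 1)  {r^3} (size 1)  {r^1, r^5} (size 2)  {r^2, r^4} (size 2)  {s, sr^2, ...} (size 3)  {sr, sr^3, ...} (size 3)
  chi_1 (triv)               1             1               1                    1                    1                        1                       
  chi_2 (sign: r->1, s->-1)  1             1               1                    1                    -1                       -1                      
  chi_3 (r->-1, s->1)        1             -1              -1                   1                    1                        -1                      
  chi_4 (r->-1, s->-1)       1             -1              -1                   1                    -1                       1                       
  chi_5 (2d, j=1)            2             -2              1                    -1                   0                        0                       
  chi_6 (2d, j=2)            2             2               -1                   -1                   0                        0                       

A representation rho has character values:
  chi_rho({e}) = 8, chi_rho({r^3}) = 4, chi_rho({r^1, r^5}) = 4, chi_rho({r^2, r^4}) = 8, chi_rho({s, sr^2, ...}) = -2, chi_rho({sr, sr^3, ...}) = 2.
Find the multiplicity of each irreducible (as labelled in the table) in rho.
Multiplicities: chi_1: 3, chi_2: 3, chi_3: 0, chi_4: 2, chi_5: 0, chi_6: 0.

Proof sketch: Use <chi_rho, chi> = (1/|G|) sum_C |C| * chi_rho(C) * conj(chi(C)) with |G| = 12 for each irreducible chi in the table:
  <chi_rho, chi_1> = (1/12)[1*(8)*conj(1) + 1*(4)*conj(1) + 2*(4)*conj(1) + 2*(8)*conj(1) + 3*(-2)*conj(1) + 3*(2)*conj(1)]
      = (1/12)[(8) + (4) + (8) + (16) + (-6) + (6)] = 36/12 = 3
  <chi_rho, chi_2> = (1/12)[1*(8)*conj(1) + 1*(4)*conj(1) + 2*(4)*conj(1) + 2*(8)*conj(1) + 3*(-2)*conj(-1) + 3*(2)*conj(-1)]
      = (1/12)[(8) + (4) + (8) + (16) + (6) + (-6)] = 36/12 = 3
  <chi_rho, chi_3> = (1/12)[1*(8)*conj(1) + 1*(4)*conj(-1) + 2*(4)*conj(-1) + 2*(8)*conj(1) + 3*(-2)*conj(1) + 3*(2)*conj(-1)]
      = (1/12)[(8) + (-4) + (-8) + (16) + (-6) + (-6)] = 0/12 = 0
  <chi_rho, chi_4> = (1/12)[1*(8)*conj(1) + 1*(4)*conj(-1) + 2*(4)*conj(-1) + 2*(8)*conj(1) + 3*(-2)*conj(-1) + 3*(2)*conj(1)]
      = (1/12)[(8) + (-4) + (-8) + (16) + (6) + (6)] = 24/12 = 2
  <chi_rho, chi_5> = (1/12)[1*(8)*conj(2) + 1*(4)*conj(-2) + 2*(4)*conj(1) + 2*(8)*conj(-1) + 3*(-2)*conj(0) + 3*(2)*conj(0)]
      = (1/12)[(16) + (-8) + (8) + (-16) + (0) + (0)] = 0/12 = 0
  <chi_rho, chi_6> = (1/12)[1*(8)*conj(2) + 1*(4)*conj(2) + 2*(4)*conj(-1) + 2*(8)*conj(-1) + 3*(-2)*conj(0) + 3*(2)*conj(0)]
      = (1/12)[(16) + (8) + (-8) + (-16) + (0) + (0)] = 0/12 = 0
Dimension check: dim(rho) = sum (mult * dim) = 3*1 + 3*1 + 0*1 + 2*1 + 0*2 + 0*2 = 8 = chi_rho(e) = 8.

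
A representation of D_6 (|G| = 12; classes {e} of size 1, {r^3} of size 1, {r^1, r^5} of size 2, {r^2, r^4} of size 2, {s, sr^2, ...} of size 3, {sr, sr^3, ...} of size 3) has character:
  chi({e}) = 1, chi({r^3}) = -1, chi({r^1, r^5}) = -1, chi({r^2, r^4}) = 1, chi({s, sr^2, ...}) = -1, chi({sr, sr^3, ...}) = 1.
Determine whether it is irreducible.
Irreducible: <chi, chi> = 1.

Reasoning: <chi, chi> = (1/|G|) sum_C |C| * |chi(C)|^2 = (1/12)[1*|1|^2 + 1*|-1|^2 + 2*|-1|^2 + 2*|1|^2 + 3*|-1|^2 + 3*|1|^2]
  = (1/12)[(1) + (1) + (2) + (2) + (3) + (3)] = 12/12 = 1.
A character is irreducible iff <chi, chi> = 1, so this representation is irreducible.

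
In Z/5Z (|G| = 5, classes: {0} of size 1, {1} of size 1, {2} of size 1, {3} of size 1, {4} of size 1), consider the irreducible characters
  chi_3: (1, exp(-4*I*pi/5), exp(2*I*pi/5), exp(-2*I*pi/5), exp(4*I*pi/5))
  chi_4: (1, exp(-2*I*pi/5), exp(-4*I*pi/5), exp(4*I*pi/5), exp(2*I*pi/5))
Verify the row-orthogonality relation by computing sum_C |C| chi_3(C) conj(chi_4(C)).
Sum = 0; so <chi_3, chi_4> = 0 (distinct irreducibles are orthogonal).

Derivation: Compute term by term over conjugacy classes (|C| * chi_3(C) * conj(chi_4(C))):
  1*(1)*conj(1) + 1*(exp(-4*I*pi/5))*conj(exp(-2*I*pi/5)) + 1*(exp(2*I*pi/5))*conj(exp(-4*I*pi/5)) + 1*(exp(-2*I*pi/5))*conj(exp(4*I*pi/5)) + 1*(exp(4*I*pi/5))*conj(exp(2*I*pi/5))
  = (1) + (exp(-2*I*pi/5)) + (exp(-4*I*pi/5)) + (exp(4*I*pi/5)) + (exp(2*I*pi/5))
  = 0.
(Exp terms are combined using exp(i*s)*conj(exp(i*t)) = exp(i*(s-t)), and sums of them are collapsed using the identity that for every m > 1 the m distinct m-th roots of unity sum to 0, e.g. 1 + exp(2*I*pi/3) + exp(-2*I*pi/3) = 0.)
Dividing by |G| = 5 gives 0/5 = 0, matching the row-orthogonality relation <chi_3, chi_4> = [chi_3 = chi_4].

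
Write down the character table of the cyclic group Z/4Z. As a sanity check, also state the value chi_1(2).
Character table of Z/4Z (irreps indexed chi_0,...,chi_3 with chi_k(m) = zeta_4^(k*m), zeta_4 = exp(2*pi*i/4)):
  irrep \ class  {0} (size 1)  {1} (size 1)  {2} (size 1)  {3} (size 1)
  chi_0          1             1             1             1           
  chi_1          1             I             -1            -I          
  chi_2          1             -1            1             -1          
  chi_3          1             -I            -1            I           

Spot check: chi_1(2) = zeta_4^(1*2) = zeta_4^2 = -1.

Explanation: Z/4Z is abelian, so all 4 irreducible complex representations are 1-dimensional. They are given by chi_k(m) = zeta_4^(k*m) for k = 0,...,3. Row orthogonality: sum_m chi_k(m) conj(chi_l(m)) = 4 * [k = l].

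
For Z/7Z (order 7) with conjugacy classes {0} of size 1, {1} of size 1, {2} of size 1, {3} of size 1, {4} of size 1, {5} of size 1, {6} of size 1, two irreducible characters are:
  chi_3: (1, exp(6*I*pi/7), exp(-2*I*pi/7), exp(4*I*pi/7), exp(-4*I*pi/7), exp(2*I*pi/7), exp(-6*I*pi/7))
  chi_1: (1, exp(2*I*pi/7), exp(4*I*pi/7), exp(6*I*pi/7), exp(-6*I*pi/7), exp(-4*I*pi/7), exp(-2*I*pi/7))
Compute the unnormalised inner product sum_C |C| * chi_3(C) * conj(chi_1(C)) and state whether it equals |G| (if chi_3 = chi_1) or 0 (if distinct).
Sum = 0; so <chi_3, chi_1> = 0 (distinct irreducibles are orthogonal).

Solution. Compute term by term over conjugacy classes (|C| * chi_3(C) * conj(chi_1(C))):
  1*(1)*conj(1) + 1*(exp(6*I*pi/7))*conj(exp(2*I*pi/7)) + 1*(exp(-2*I*pi/7))*conj(exp(4*I*pi/7)) + 1*(exp(4*I*pi/7))*conj(exp(6*I*pi/7)) + 1*(exp(-4*I*pi/7))*conj(exp(-6*I*pi/7)) + 1*(exp(2*I*pi/7))*conj(exp(-4*I*pi/7)) + 1*(exp(-6*I*pi/7))*conj(exp(-2*I*pi/7))
  = (1) + (exp(4*I*pi/7)) + (exp(-6*I*pi/7)) + (exp(-2*I*pi/7)) + (exp(2*I*pi/7)) + (exp(6*I*pi/7)) + (exp(-4*I*pi/7))
  = 0.
(Exp terms are combined using exp(i*s)*conj(exp(i*t)) = exp(i*(s-t)), and sums of them are collapsed using the identity that for every m > 1 the m distinct m-th roots of unity sum to 0, e.g. 1 + exp(2*I*pi/3) + exp(-2*I*pi/3) = 0.)
Dividing by |G| = 7 gives 0/7 = 0, matching the row-orthogonality relation <chi_3, chi_1> = [chi_3 = chi_1].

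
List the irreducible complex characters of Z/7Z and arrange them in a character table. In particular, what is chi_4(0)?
Character table of Z/7Z (irreps indexed chi_0,...,chi_6 with chi_k(m) = zeta_7^(k*m), zeta_7 = exp(2*pi*i/7)):
  irrep \ class  {0} (size 1)  {1} (size 1)    {2} (size 1)    {3} (size 1)    {4} (size 1)    {5} (size 1)    {6} (size 1)  
  chi_0          1             1               1               1               1               1               1             
  chi_1          1             exp(2*I*pi/7)   exp(4*I*pi/7)   exp(6*I*pi/7)   exp(-6*I*pi/7)  exp(-4*I*pi/7)  exp(-2*I*pi/7)
  chi_2          1             exp(4*I*pi/7)   exp(-6*I*pi/7)  exp(-2*I*pi/7)  exp(2*I*pi/7)   exp(6*I*pi/7)   exp(-4*I*pi/7)
  chi_3          1             exp(6*I*pi/7)   exp(-2*I*pi/7)  exp(4*I*pi/7)   exp(-4*I*pi/7)  exp(2*I*pi/7)   exp(-6*I*pi/7)
  chi_4          1             exp(-6*I*pi/7)  exp(2*I*pi/7)   exp(-4*I*pi/7)  exp(4*I*pi/7)   exp(-2*I*pi/7)  exp(6*I*pi/7) 
  chi_5          1             exp(-4*I*pi/7)  exp(6*I*pi/7)   exp(2*I*pi/7)   exp(-2*I*pi/7)  exp(-6*I*pi/7)  exp(4*I*pi/7) 
  chi_6          1             exp(-2*I*pi/7)  exp(-4*I*pi/7)  exp(-6*I*pi/7)  exp(6*I*pi/7)   exp(4*I*pi/7)   exp(2*I*pi/7) 

Spot check: chi_4(0) = zeta_7^(4*0) = zeta_7^0 = 1.

Z/7Z is abelian, so all 7 irreducible complex representations are 1-dimensional. They are given by chi_k(m) = zeta_7^(k*m) for k = 0,...,6. Row orthogonality: sum_m chi_k(m) conj(chi_l(m)) = 7 * [k = l].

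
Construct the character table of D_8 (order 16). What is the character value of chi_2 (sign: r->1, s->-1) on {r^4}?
Conjugacy classes: {e} of size 1, {r^4} of size 1, {r^1, r^7} of size 2, {r^2, r^6} of size 2, {r^3, r^5} of size 2, {s, sr^2, ...} of size 4, {sr, sr^3, ...} of size 4.
Character table:
  irrep \ class              {e} (size 1)  {r^4} (size 1)  {r^1, r^7} (size 2)  {r^2, r^6} (size 2)  {r^3, r^5} (size 2)  {s, sr^2, ...} (size 4)  {sr, sr^3, ...} (size 4)
  chi_1 (triv)               1             1               1                    1                    1                    1                        1                       
  chi_2 (sign: r->1, s->-1)  1             1               1                    1                    1                    -1                       -1                      
  chi_3 (r->-1, s->1)        1             1               -1                   1                    -1                   1                        -1                      
  chi_4 (r->-1, s->-1)       1             1               -1                   1                    -1                   -1                       1                       
  chi_5 (2d, j=1)            2             -2              sqrt(2)              0                    -sqrt(2)             0                        0                       
  chi_6 (2d, j=2)            2             2               0                    -2                   0                    0                        0                       
  chi_7 (2d, j=3)            2             -2              -sqrt(2)             0                    sqrt(2)              0                        0                       

Spot check: chi_2 (sign: r->1, s->-1) on {r^4} = 1.

Explanation: D_8 has order 2*8 = 16 with 7 conjugacy classes, hence 7 irreducibles. Sum of squared dims 1 + 1 + 1 + 1 + 4 + 4 + 4 = 16 = |G|. Linear characters come from the abelianisation; the 2-dimensional irreps have character r^k -> 2*cos(2*pi*j*k/8), reflections -> 0.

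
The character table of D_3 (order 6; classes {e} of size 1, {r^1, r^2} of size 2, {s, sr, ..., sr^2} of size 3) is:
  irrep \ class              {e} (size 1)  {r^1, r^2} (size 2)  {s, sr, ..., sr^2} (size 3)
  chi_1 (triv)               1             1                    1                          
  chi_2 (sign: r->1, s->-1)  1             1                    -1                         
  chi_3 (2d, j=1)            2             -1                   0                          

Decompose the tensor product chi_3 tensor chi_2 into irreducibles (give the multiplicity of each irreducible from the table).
chi_3 tensor chi_2 = chi_3 (all other irreducibles have multiplicity 0).

Justification: The character of a tensor product is the pointwise product (chi_3 * chi_2)(C) = chi_3(C) * chi_2(C):
  {e}: (2)*(1), {r^1, r^2}: (-1)*(1), {s, sr, ..., sr^2}: (0)*(-1)
so (chi_3 * chi_2) takes values
  {e} -> 2, {r^1, r^2} -> -1, {s, sr, ..., sr^2} -> 0.
Now take the inner product of this character with each irreducible chi from the table, <chi_3*chi_2, chi> = (1/6) sum_C |C| (chi_3*chi_2)(C) conj(chi(C)):
  <chi_3*chi_2, chi_1> = (1/6)[1*(2)*conj(1) + 2*(-1)*conj(1) + 3*(0)*conj(1)]
      = (1/6)[(2) + (-2) + (0)] = 0/6 = 0
  <chi_3*chi_2, chi_2> = (1/6)[1*(2)*conj(1) + 2*(-1)*conj(1) + 3*(0)*conj(-1)]
      = (1/6)[(2) + (-2) + (0)] = 0/6 = 0
  <chi_3*chi_2, chi_3> = (1/6)[1*(2)*conj(2) + 2*(-1)*conj(-1) + 3*(0)*conj(0)]
      = (1/6)[(4) + (2) + (0)] = 6/6 = 1
Hence the multiplicities are chi_3: 1. Dimension check: dim(chi_3)*dim(chi_2) = 2*1 = 2 and sum (mult * dim) = 1*2 = 2.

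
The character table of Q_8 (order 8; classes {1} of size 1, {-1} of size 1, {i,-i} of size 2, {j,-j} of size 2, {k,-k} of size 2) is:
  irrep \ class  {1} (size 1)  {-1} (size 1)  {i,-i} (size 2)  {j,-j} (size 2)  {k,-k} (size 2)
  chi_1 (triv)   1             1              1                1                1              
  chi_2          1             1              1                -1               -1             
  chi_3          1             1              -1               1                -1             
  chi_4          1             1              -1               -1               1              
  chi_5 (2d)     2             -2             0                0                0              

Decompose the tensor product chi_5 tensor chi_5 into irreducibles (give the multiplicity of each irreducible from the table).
chi_5 tensor chi_5 = chi_1 + chi_2 + chi_3 + chi_4 (all other irreducibles have multiplicity 0).

The character of a tensor product is the pointwise product (chi_5 * chi_5)(C) = chi_5(C) * chi_5(C):
  {1}: (2)*(2), {-1}: (-2)*(-2), {i,-i}: (0)*(0), {j,-j}: (0)*(0), {k,-k}: (0)*(0)
so (chi_5 * chi_5) takes values
  {1} -> 4, {-1} -> 4, {i,-i} -> 0, {j,-j} -> 0, {k,-k} -> 0.
Now take the inner product of this character with each irreducible chi from the table, <chi_5*chi_5, chi> = (1/8) sum_C |C| (chi_5*chi_5)(C) conj(chi(C)):
  <chi_5*chi_5, chi_1> = (1/8)[1*(4)*conj(1) + 1*(4)*conj(1) + 2*(0)*conj(1) + 2*(0)*conj(1) + 2*(0)*conj(1)]
      = (1/8)[(4) + (4) + (0) + (0) + (0)] = 8/8 = 1
  <chi_5*chi_5, chi_2> = (1/8)[1*(4)*conj(1) + 1*(4)*conj(1) + 2*(0)*conj(1) + 2*(0)*conj(-1) + 2*(0)*conj(-1)]
      = (1/8)[(4) + (4) + (0) + (0) + (0)] = 8/8 = 1
  <chi_5*chi_5, chi_3> = (1/8)[1*(4)*conj(1) + 1*(4)*conj(1) + 2*(0)*conj(-1) + 2*(0)*conj(1) + 2*(0)*conj(-1)]
      = (1/8)[(4) + (4) + (0) + (0) + (0)] = 8/8 = 1
  <chi_5*chi_5, chi_4> = (1/8)[1*(4)*conj(1) + 1*(4)*conj(1) + 2*(0)*conj(-1) + 2*(0)*conj(-1) + 2*(0)*conj(1)]
      = (1/8)[(4) + (4) + (0) + (0) + (0)] = 8/8 = 1
  <chi_5*chi_5, chi_5> = (1/8)[1*(4)*conj(2) + 1*(4)*conj(-2) + 2*(0)*conj(0) + 2*(0)*conj(0) + 2*(0)*conj(0)]
      = (1/8)[(8) + (-8) + (0) + (0) + (0)] = 0/8 = 0
Hence the multiplicities are chi_1: 1, chi_2: 1, chi_3: 1, chi_4: 1. Dimension check: dim(chi_5)*dim(chi_5) = 2*2 = 4 and sum (mult * dim) = 1*1 + 1*1 + 1*1 + 1*1 = 4.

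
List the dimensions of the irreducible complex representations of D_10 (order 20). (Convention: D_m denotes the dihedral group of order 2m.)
Dimensions: 1, 1, 1, 1, 2, 2, 2, 2

Justification: There are 8 irreducibles (= number of conjugacy classes). Their dimensions d_i satisfy sum d_i^2 = |G| = 20: 1 + 1 + 1 + 1 + 4 + 4 + 4 + 4 = 20.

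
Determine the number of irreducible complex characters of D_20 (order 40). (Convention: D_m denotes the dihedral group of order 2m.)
13

Derivation: The number of irreducible complex representations of a finite group equals its number of conjugacy classes. D_20 has 13 conjugacy classes (n/2 + 3 for n even), so D_20 (order 40) has exactly 13 irreducible complex representations.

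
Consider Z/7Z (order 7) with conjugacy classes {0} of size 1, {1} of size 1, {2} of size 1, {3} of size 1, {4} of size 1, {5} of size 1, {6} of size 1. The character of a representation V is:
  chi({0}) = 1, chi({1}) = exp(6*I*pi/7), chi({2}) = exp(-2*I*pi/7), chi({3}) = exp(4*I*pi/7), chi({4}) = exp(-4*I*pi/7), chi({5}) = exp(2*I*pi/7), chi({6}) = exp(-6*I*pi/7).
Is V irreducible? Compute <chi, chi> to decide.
Irreducible: <chi, chi> = 1.

Explanation: <chi, chi> = (1/|G|) sum_C |C| * |chi(C)|^2 = (1/7)[1*|1|^2 + 1*|exp(6*I*pi/7)|^2 + 1*|exp(-2*I*pi/7)|^2 + 1*|exp(4*I*pi/7)|^2 + 1*|exp(-4*I*pi/7)|^2 + 1*|exp(2*I*pi/7)|^2 + 1*|exp(-6*I*pi/7)|^2]
  = (1/7)[(1) + (1) + (1) + (1) + (1) + (1) + (1)] = 7/7 = 1.
(Exp terms are combined using exp(i*s)*conj(exp(i*t)) = exp(i*(s-t)), and sums of them are collapsed using the identity that for every m > 1 the m distinct m-th roots of unity sum to 0, e.g. 1 + exp(2*I*pi/3) + exp(-2*I*pi/3) = 0.)
A character is irreducible iff <chi, chi> = 1, so this representation is irreducible.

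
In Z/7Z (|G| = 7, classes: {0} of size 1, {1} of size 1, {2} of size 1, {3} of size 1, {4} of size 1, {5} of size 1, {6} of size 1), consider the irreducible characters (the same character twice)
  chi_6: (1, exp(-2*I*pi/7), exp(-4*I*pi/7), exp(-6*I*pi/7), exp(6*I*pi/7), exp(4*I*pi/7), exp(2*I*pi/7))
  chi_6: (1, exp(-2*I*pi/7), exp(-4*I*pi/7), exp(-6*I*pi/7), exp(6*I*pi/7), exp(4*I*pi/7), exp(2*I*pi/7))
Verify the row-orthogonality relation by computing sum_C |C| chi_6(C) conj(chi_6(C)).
Sum = 7 = |G| = 7; so <chi_6, chi_6> = 1 (norm-1 confirms irreducibility).

Details: Compute term by term over conjugacy classes (|C| * chi_6(C) * conj(chi_6(C))):
  1*(1)*conj(1) + 1*(exp(-2*I*pi/7))*conj(exp(-2*I*pi/7)) + 1*(exp(-4*I*pi/7))*conj(exp(-4*I*pi/7)) + 1*(exp(-6*I*pi/7))*conj(exp(-6*I*pi/7)) + 1*(exp(6*I*pi/7))*conj(exp(6*I*pi/7)) + 1*(exp(4*I*pi/7))*conj(exp(4*I*pi/7)) + 1*(exp(2*I*pi/7))*conj(exp(2*I*pi/7))
  = (1) + (1) + (1) + (1) + (1) + (1) + (1)
  = 7.
(Exp terms are combined using exp(i*s)*conj(exp(i*t)) = exp(i*(s-t)), and sums of them are collapsed using the identity that for every m > 1 the m distinct m-th roots of unity sum to 0, e.g. 1 + exp(2*I*pi/3) + exp(-2*I*pi/3) = 0.)
Dividing by |G| = 7 gives 7/7 = 1, matching the row-orthogonality relation <chi_6, chi_6> = [chi_6 = chi_6].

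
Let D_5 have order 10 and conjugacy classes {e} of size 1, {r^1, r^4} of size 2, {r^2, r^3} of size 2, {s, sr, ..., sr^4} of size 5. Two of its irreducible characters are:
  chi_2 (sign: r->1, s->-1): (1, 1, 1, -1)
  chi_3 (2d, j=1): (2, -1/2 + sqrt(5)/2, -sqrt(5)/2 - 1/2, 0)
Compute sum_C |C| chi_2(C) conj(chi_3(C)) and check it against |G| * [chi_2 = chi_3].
Sum = 0; so <chi_2, chi_3> = 0 (distinct irreducibles are orthogonal).

Compute term by term over conjugacy classes (|C| * chi_2(C) * conj(chi_3(C))):
  1*(1)*conj(2) + 2*(1)*conj(-1/2 + sqrt(5)/2) + 2*(1)*conj(-sqrt(5)/2 - 1/2) + 5*(-1)*conj(0)
  = (2) + (-1 + sqrt(5)) + (-sqrt(5) - 1) + (0)
  = 0.
Dividing by |G| = 10 gives 0/10 = 0, matching the row-orthogonality relation <chi_2, chi_3> = [chi_2 = chi_3].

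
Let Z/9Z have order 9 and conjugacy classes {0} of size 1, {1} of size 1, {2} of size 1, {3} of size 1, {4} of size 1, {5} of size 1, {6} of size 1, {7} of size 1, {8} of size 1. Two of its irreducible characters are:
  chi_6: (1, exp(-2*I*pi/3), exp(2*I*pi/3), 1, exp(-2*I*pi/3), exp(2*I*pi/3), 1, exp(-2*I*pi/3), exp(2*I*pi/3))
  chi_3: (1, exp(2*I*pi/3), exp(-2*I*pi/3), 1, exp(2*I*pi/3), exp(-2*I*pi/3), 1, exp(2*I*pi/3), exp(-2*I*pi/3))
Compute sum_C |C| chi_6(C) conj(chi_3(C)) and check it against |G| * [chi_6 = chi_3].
Sum = 0; so <chi_6, chi_3> = 0 (distinct irreducibles are orthogonal).

Solution. Compute term by term over conjugacy classes (|C| * chi_6(C) * conj(chi_3(C))):
  1*(1)*conj(1) + 1*(exp(-2*I*pi/3))*conj(exp(2*I*pi/3)) + 1*(exp(2*I*pi/3))*conj(exp(-2*I*pi/3)) + 1*(1)*conj(1) + 1*(exp(-2*I*pi/3))*conj(exp(2*I*pi/3)) + 1*(exp(2*I*pi/3))*conj(exp(-2*I*pi/3)) + 1*(1)*conj(1) + 1*(exp(-2*I*pi/3))*conj(exp(2*I*pi/3)) + 1*(exp(2*I*pi/3))*conj(exp(-2*I*pi/3))
  = (1) + (exp(2*I*pi/3)) + (exp(-2*I*pi/3)) + (1) + (exp(2*I*pi/3)) + (exp(-2*I*pi/3)) + (1) + (exp(2*I*pi/3)) + (exp(-2*I*pi/3))
  = 0.
(Exp terms are combined using exp(i*s)*conj(exp(i*t)) = exp(i*(s-t)), and sums of them are collapsed using the identity that for every m > 1 the m distinct m-th roots of unity sum to 0, e.g. 1 + exp(2*I*pi/3) + exp(-2*I*pi/3) = 0.)
Dividing by |G| = 9 gives 0/9 = 0, matching the row-orthogonality relation <chi_6, chi_3> = [chi_6 = chi_3].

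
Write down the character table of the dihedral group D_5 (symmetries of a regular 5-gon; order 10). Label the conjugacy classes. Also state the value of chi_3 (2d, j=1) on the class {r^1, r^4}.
Conjugacy classes: {e} of size 1, {r^1, r^4} of size 2, {r^2, r^3} of size 2, {s, sr, ..., sr^4} of size 5.
Character table:
  irrep \ class              {e} (size 1)  {r^1, r^4} (size 2)  {r^2, r^3} (size 2)  {s, sr, ..., sr^4} (size 5)
  chi_1 (triv)               1             1                    1                    1                          
  chi_2 (sign: r->1, s->-1)  1             1                    1                    -1                         
  chi_3 (2d, j=1)            2             -1/2 + sqrt(5)/2     -sqrt(5)/2 - 1/2     0                          
  chi_4 (2d, j=2)            2             -sqrt(5)/2 - 1/2     -1/2 + sqrt(5)/2     0                          

Spot check: chi_3 (2d, j=1) on {r^1, r^4} = -1/2 + sqrt(5)/2.

Reasoning: D_5 has order 2*5 = 10 with 4 conjugacy classes, hence 4 irreducibles. Sum of squared dims 1 + 1 + 4 + 4 = 10 = |G|. Linear characters come from the abelianisation; the 2-dimensional irreps have character r^k -> 2*cos(2*pi*j*k/5), reflections -> 0.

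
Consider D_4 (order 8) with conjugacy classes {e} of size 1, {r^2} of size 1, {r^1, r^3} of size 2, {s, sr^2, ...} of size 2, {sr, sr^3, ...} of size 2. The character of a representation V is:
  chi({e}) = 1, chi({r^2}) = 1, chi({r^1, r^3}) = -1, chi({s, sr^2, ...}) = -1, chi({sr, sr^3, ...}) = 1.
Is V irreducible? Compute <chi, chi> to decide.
Irreducible: <chi, chi> = 1.

Details: <chi, chi> = (1/|G|) sum_C |C| * |chi(C)|^2 = (1/8)[1*|1|^2 + 1*|1|^2 + 2*|-1|^2 + 2*|-1|^2 + 2*|1|^2]
  = (1/8)[(1) + (1) + (2) + (2) + (2)] = 8/8 = 1.
A character is irreducible iff <chi, chi> = 1, so this representation is irreducible.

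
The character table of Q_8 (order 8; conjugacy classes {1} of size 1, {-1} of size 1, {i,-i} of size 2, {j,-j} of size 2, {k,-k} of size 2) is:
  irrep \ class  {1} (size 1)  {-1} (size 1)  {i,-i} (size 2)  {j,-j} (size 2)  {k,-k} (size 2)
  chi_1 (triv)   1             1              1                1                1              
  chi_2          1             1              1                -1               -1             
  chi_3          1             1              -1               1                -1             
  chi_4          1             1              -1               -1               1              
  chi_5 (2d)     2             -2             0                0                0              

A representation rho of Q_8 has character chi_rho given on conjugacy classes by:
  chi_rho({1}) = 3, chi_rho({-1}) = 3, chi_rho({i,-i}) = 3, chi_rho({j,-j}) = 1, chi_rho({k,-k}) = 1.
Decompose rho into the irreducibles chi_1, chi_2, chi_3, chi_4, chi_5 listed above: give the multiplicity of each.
Multiplicities: chi_1: 2, chi_2: 1, chi_3: 0, chi_4: 0, chi_5: 0.

Solution. Use <chi_rho, chi> = (1/|G|) sum_C |C| * chi_rho(C) * conj(chi(C)) with |G| = 8 for each irreducible chi in the table:
  <chi_rho, chi_1> = (1/8)[1*(3)*conj(1) + 1*(3)*conj(1) + 2*(3)*conj(1) + 2*(1)*conj(1) + 2*(1)*conj(1)]
      = (1/8)[(3) + (3) + (6) + (2) + (2)] = 16/8 = 2
  <chi_rho, chi_2> = (1/8)[1*(3)*conj(1) + 1*(3)*conj(1) + 2*(3)*conj(1) + 2*(1)*conj(-1) + 2*(1)*conj(-1)]
      = (1/8)[(3) + (3) + (6) + (-2) + (-2)] = 8/8 = 1
  <chi_rho, chi_3> = (1/8)[1*(3)*conj(1) + 1*(3)*conj(1) + 2*(3)*conj(-1) + 2*(1)*conj(1) + 2*(1)*conj(-1)]
      = (1/8)[(3) + (3) + (-6) + (2) + (-2)] = 0/8 = 0
  <chi_rho, chi_4> = (1/8)[1*(3)*conj(1) + 1*(3)*conj(1) + 2*(3)*conj(-1) + 2*(1)*conj(-1) + 2*(1)*conj(1)]
      = (1/8)[(3) + (3) + (-6) + (-2) + (2)] = 0/8 = 0
  <chi_rho, chi_5> = (1/8)[1*(3)*conj(2) + 1*(3)*conj(-2) + 2*(3)*conj(0) + 2*(1)*conj(0) + 2*(1)*conj(0)]
      = (1/8)[(6) + (-6) + (0) + (0) + (0)] = 0/8 = 0
Dimension check: dim(rho) = sum (mult * dim) = 2*1 + 1*1 + 0*1 + 0*1 + 0*2 = 3 = chi_rho(e) = 3.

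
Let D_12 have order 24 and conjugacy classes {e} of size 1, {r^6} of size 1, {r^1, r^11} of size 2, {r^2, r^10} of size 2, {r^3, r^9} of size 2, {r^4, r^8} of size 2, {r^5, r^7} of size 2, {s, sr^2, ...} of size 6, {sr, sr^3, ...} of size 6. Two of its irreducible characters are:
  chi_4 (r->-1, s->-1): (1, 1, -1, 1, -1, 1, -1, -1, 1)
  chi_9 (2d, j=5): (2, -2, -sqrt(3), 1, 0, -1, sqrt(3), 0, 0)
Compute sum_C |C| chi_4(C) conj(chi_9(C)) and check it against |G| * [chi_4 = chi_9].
Sum = 0; so <chi_4, chi_9> = 0 (distinct irreducibles are orthogonal).

Justification: Compute term by term over conjugacy classes (|C| * chi_4(C) * conj(chi_9(C))):
  1*(1)*conj(2) + 1*(1)*conj(-2) + 2*(-1)*conj(-sqrt(3)) + 2*(1)*conj(1) + 2*(-1)*conj(0) + 2*(1)*conj(-1) + 2*(-1)*conj(sqrt(3)) + 6*(-1)*conj(0) + 6*(1)*conj(0)
  = (2) + (-2) + (2*sqrt(3)) + (2) + (0) + (-2) + (-2*sqrt(3)) + (0) + (0)
  = 0.
Dividing by |G| = 24 gives 0/24 = 0, matching the row-orthogonality relation <chi_4, chi_9> = [chi_4 = chi_9].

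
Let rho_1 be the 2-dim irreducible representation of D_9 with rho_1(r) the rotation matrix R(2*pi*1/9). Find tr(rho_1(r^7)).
chi_{rho_1}(r^7) = 2*cos(2*pi*1*7/9) = 2*cos(4*pi/9)

Working: rho_1(r^7) is rotation by angle 2*pi*1*7/9, whose trace is 2*cos(2*pi*1*7/9) = 2*cos(4*pi/9).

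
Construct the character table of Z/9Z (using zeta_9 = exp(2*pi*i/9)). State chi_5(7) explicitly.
Character table of Z/9Z (irreps indexed chi_0,...,chi_8 with chi_k(m) = zeta_9^(k*m), zeta_9 = exp(2*pi*i/9)):
  irrep \ class  {0} (size 1)  {1} (size 1)    {2} (size 1)    {3} (size 1)    {4} (size 1)    {5} (size 1)    {6} (size 1)    {7} (size 1)    {8} (size 1)  
  chi_0          1             1               1               1               1               1               1               1               1             
  chi_1          1             exp(2*I*pi/9)   exp(4*I*pi/9)   exp(2*I*pi/3)   exp(8*I*pi/9)   exp(-8*I*pi/9)  exp(-2*I*pi/3)  exp(-4*I*pi/9)  exp(-2*I*pi/9)
  chi_2          1             exp(4*I*pi/9)   exp(8*I*pi/9)   exp(-2*I*pi/3)  exp(-2*I*pi/9)  exp(2*I*pi/9)   exp(2*I*pi/3)   exp(-8*I*pi/9)  exp(-4*I*pi/9)
  chi_3          1             exp(2*I*pi/3)   exp(-2*I*pi/3)  1               exp(2*I*pi/3)   exp(-2*I*pi/3)  1               exp(2*I*pi/3)   exp(-2*I*pi/3)
  chi_4          1             exp(8*I*pi/9)   exp(-2*I*pi/9)  exp(2*I*pi/3)   exp(-4*I*pi/9)  exp(4*I*pi/9)   exp(-2*I*pi/3)  exp(2*I*pi/9)   exp(-8*I*pi/9)
  chi_5          1             exp(-8*I*pi/9)  exp(2*I*pi/9)   exp(-2*I*pi/3)  exp(4*I*pi/9)   exp(-4*I*pi/9)  exp(2*I*pi/3)   exp(-2*I*pi/9)  exp(8*I*pi/9) 
  chi_6          1             exp(-2*I*pi/3)  exp(2*I*pi/3)   1               exp(-2*I*pi/3)  exp(2*I*pi/3)   1               exp(-2*I*pi/3)  exp(2*I*pi/3) 
  chi_7          1             exp(-4*I*pi/9)  exp(-8*I*pi/9)  exp(2*I*pi/3)   exp(2*I*pi/9)   exp(-2*I*pi/9)  exp(-2*I*pi/3)  exp(8*I*pi/9)   exp(4*I*pi/9) 
  chi_8          1             exp(-2*I*pi/9)  exp(-4*I*pi/9)  exp(-2*I*pi/3)  exp(-8*I*pi/9)  exp(8*I*pi/9)   exp(2*I*pi/3)   exp(4*I*pi/9)   exp(2*I*pi/9) 

Spot check: chi_5(7) = zeta_9^(5*7) = zeta_9^35 = exp(-2*I*pi/9).

Details: Z/9Z is abelian, so all 9 irreducible complex representations are 1-dimensional. They are given by chi_k(m) = zeta_9^(k*m) for k = 0,...,8. Row orthogonality: sum_m chi_k(m) conj(chi_l(m)) = 9 * [k = l].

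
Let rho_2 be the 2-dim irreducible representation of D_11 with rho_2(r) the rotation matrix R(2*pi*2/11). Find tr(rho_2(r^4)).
chi_{rho_2}(r^4) = 2*cos(2*pi*2*4/11) = -2*cos(5*pi/11)

Argument: rho_2(r^4) is rotation by angle 2*pi*2*4/11, whose trace is 2*cos(2*pi*2*4/11) = -2*cos(5*pi/11).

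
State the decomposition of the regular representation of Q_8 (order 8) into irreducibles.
Each irreducible V_i of dimension d_i appears with multiplicity d_i, i.e. rho_reg = (direct sum over all irreducibles V_i) d_i V_i. The irreducible dimensions for Q_8 are 1, 1, 1, 1, 2: 4 irreducibles of dimension 1, each with multiplicity 1; 1 irreducible of dimension 2, with multiplicity 2. Total dimension 4*1*1 + 1*2*2 = 8 = |G|.

Reasoning: General theorem: in the regular representation of a finite group G, each irreducible appears with multiplicity equal to its dimension. Check: dim(rho_reg) = sum d_i^2 = 1 + 1 + 1 + 1 + 4 = 8 = |G|.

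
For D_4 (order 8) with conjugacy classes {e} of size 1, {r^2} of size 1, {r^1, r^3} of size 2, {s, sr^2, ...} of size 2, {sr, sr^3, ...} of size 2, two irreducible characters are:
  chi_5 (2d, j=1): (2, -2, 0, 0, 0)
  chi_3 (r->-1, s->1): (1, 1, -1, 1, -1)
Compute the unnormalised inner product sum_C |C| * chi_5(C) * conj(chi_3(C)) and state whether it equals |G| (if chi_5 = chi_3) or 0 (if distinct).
Sum = 0; so <chi_5, chi_3> = 0 (distinct irreducibles are orthogonal).

Why: Compute term by term over conjugacy classes (|C| * chi_5(C) * conj(chi_3(C))):
  1*(2)*conj(1) + 1*(-2)*conj(1) + 2*(0)*conj(-1) + 2*(0)*conj(1) + 2*(0)*conj(-1)
  = (2) + (-2) + (0) + (0) + (0)
  = 0.
Dividing by |G| = 8 gives 0/8 = 0, matching the row-orthogonality relation <chi_5, chi_3> = [chi_5 = chi_3].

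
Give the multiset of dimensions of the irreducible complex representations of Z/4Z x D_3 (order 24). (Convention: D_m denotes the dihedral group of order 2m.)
Dimensions: 1, 1, 1, 1, 1, 1, 1, 1, 2, 2, 2, 2

There are 12 irreducibles (= number of conjugacy classes). Their dimensions d_i satisfy sum d_i^2 = |G| = 24: 1 + 1 + 1 + 1 + 1 + 1 + 1 + 1 + 4 + 4 + 4 + 4 = 24. (For the product with Z/4Z: each of the 4 1-dim characters of Z/4Z tensors with each irrep of D_3, giving 4 copies of each D_3-dimension.)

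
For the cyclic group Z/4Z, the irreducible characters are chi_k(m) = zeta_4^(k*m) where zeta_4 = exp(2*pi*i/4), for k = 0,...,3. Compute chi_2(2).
chi_2(2) = zeta_4^4 = 1

Reasoning: chi_2(2) = zeta_4^(2*2) = zeta_4^4. Since zeta_4^4 = 1, this equals zeta_4^0 = exp(2*pi*i*0/4) = 1.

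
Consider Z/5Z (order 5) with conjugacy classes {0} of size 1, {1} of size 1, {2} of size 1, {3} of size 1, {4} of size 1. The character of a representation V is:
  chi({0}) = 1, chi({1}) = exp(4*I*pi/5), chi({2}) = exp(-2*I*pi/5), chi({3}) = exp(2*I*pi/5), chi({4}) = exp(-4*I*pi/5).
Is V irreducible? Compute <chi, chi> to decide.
Irreducible: <chi, chi> = 1.

Reasoning: <chi, chi> = (1/|G|) sum_C |C| * |chi(C)|^2 = (1/5)[1*|1|^2 + 1*|exp(4*I*pi/5)|^2 + 1*|exp(-2*I*pi/5)|^2 + 1*|exp(2*I*pi/5)|^2 + 1*|exp(-4*I*pi/5)|^2]
  = (1/5)[(1) + (1) + (1) + (1) + (1)] = 5/5 = 1.
(Exp terms are combined using exp(i*s)*conj(exp(i*t)) = exp(i*(s-t)), and sums of them are collapsed using the identity that for every m > 1 the m distinct m-th roots of unity sum to 0, e.g. 1 + exp(2*I*pi/3) + exp(-2*I*pi/3) = 0.)
A character is irreducible iff <chi, chi> = 1, so this representation is irreducible.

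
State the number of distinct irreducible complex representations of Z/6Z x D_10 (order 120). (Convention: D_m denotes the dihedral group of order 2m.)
48

The number of irreducible complex representations of a finite group equals its number of conjugacy classes. For a direct product, #classes(G x H) = #classes(G) * #classes(H). Z/6Z has 6 classes (abelian), D_10 has 8 classes, so 6 * 8 = 48, so Z/6Z x D_10 (order 120) has exactly 48 irreducible complex representations.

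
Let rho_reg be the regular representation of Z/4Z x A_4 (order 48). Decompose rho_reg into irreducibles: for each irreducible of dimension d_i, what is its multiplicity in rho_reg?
Each irreducible V_i of dimension d_i appears with multiplicity d_i, i.e. rho_reg = (direct sum over all irreducibles V_i) d_i V_i. The irreducible dimensions for Z/4Z x A_4 are 1, 1, 1, 1, 1, 1, 1, 1, 1, 1, 1, 1, 3, 3, 3, 3: 12 irreducibles of dimension 1, each with multiplicity 1; 4 irreducibles of dimension 3, each with multiplicity 3. Total dimension 12*1*1 + 4*3*3 = 48 = |G|.

Justification: General theorem: in the regular representation of a finite group G, each irreducible appears with multiplicity equal to its dimension. Check: dim(rho_reg) = sum d_i^2 = 1 + 1 + 1 + 1 + 1 + 1 + 1 + 1 + 1 + 1 + 1 + 1 + 9 + 9 + 9 + 9 = 48 = |G|.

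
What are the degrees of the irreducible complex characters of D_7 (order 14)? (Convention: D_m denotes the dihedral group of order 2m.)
Dimensions: 1, 1, 2, 2, 2

Derivation: There are 5 irreducibles (= number of conjugacy classes). Their dimensions d_i satisfy sum d_i^2 = |G| = 14: 1 + 1 + 4 + 4 + 4 = 14.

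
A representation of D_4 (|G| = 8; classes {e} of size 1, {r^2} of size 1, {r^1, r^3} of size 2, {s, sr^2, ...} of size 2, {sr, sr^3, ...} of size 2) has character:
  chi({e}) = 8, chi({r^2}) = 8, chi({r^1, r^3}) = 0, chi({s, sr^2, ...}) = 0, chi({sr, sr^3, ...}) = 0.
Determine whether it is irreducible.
Not irreducible (reducible): <chi, chi> = 16 > 1.

Details: <chi, chi> = (1/|G|) sum_C |C| * |chi(C)|^2 = (1/8)[1*|8|^2 + 1*|8|^2 + 2*|0|^2 + 2*|0|^2 + 2*|0|^2]
  = (1/8)[(64) + (64) + (0) + (0) + (0)] = 128/8 = 16.
A character is irreducible iff <chi, chi> = 1, so this representation is reducible.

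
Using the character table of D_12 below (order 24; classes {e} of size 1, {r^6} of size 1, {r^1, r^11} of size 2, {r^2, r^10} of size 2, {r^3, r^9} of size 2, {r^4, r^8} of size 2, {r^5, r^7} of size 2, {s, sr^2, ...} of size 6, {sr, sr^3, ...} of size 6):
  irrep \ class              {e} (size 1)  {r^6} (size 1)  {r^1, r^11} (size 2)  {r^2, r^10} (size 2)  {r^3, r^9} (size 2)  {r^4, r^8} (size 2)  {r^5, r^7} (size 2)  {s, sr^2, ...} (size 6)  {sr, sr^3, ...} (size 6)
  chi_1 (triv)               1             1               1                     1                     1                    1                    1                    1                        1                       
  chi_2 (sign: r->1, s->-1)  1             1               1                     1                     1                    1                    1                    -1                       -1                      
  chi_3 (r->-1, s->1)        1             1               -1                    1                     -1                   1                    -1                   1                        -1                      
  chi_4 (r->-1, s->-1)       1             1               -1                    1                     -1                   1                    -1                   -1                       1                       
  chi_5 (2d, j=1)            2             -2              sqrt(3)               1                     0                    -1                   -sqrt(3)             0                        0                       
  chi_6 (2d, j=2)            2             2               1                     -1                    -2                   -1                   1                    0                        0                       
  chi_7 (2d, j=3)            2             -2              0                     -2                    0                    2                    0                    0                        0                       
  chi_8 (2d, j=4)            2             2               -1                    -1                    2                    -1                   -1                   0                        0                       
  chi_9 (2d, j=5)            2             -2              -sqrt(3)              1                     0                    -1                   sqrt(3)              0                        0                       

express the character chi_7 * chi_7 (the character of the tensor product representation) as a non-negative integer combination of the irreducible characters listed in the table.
chi_7 tensor chi_7 = chi_1 + chi_2 + chi_3 + chi_4 (all other irreducibles have multiplicity 0).

Argument: The character of a tensor product is the pointwise product (chi_7 * chi_7)(C) = chi_7(C) * chi_7(C):
  {e}: (2)*(2), {r^6}: (-2)*(-2), {r^1, r^11}: (0)*(0), {r^2, r^10}: (-2)*(-2), {r^3, r^9}: (0)*(0), {r^4, r^8}: (2)*(2), {r^5, r^7}: (0)*(0), {s, sr^2, ...}: (0)*(0), {sr, sr^3, ...}: (0)*(0)
so (chi_7 * chi_7) takes values
  {e} -> 4, {r^6} -> 4, {r^1, r^11} -> 0, {r^2, r^10} -> 4, {r^3, r^9} -> 0, {r^4, r^8} -> 4, {r^5, r^7} -> 0, {s, sr^2, ...} -> 0, {sr, sr^3, ...} -> 0.
Now take the inner product of this character with each irreducible chi from the table, <chi_7*chi_7, chi> = (1/24) sum_C |C| (chi_7*chi_7)(C) conj(chi(C)):
  <chi_7*chi_7, chi_1> = (1/24)[1*(4)*conj(1) + 1*(4)*conj(1) + 2*(0)*conj(1) + 2*(4)*conj(1) + 2*(0)*conj(1) + 2*(4)*conj(1) + 2*(0)*conj(1) + 6*(0)*conj(1) + 6*(0)*conj(1)]
      = (1/24)[(4) + (4) + (0) + (8) + (0) + (8) + (0) + (0) + (0)] = 24/24 = 1
  <chi_7*chi_7, chi_2> = (1/24)[1*(4)*conj(1) + 1*(4)*conj(1) + 2*(0)*conj(1) + 2*(4)*conj(1) + 2*(0)*conj(1) + 2*(4)*conj(1) + 2*(0)*conj(1) + 6*(0)*conj(-1) + 6*(0)*conj(-1)]
      = (1/24)[(4) + (4) + (0) + (8) + (0) + (8) + (0) + (0) + (0)] = 24/24 = 1
  <chi_7*chi_7, chi_3> = (1/24)[1*(4)*conj(1) + 1*(4)*conj(1) + 2*(0)*conj(-1) + 2*(4)*conj(1) + 2*(0)*conj(-1) + 2*(4)*conj(1) + 2*(0)*conj(-1) + 6*(0)*conj(1) + 6*(0)*conj(-1)]
      = (1/24)[(4) + (4) + (0) + (8) + (0) + (8) + (0) + (0) + (0)] = 24/24 = 1
  <chi_7*chi_7, chi_4> = (1/24)[1*(4)*conj(1) + 1*(4)*conj(1) + 2*(0)*conj(-1) + 2*(4)*conj(1) + 2*(0)*conj(-1) + 2*(4)*conj(1) + 2*(0)*conj(-1) + 6*(0)*conj(-1) + 6*(0)*conj(1)]
      = (1/24)[(4) + (4) + (0) + (8) + (0) + (8) + (0) + (0) + (0)] = 24/24 = 1
  <chi_7*chi_7, chi_5> = (1/24)[1*(4)*conj(2) + 1*(4)*conj(-2) + 2*(0)*conj(sqrt(3)) + 2*(4)*conj(1) + 2*(0)*conj(0) + 2*(4)*conj(-1) + 2*(0)*conj(-sqrt(3)) + 6*(0)*conj(0) + 6*(0)*conj(0)]
      = (1/24)[(8) + (-8) + (0) + (8) + (0) + (-8) + (0) + (0) + (0)] = 0/24 = 0
  <chi_7*chi_7, chi_6> = (1/24)[1*(4)*conj(2) + 1*(4)*conj(2) + 2*(0)*conj(1) + 2*(4)*conj(-1) + 2*(0)*conj(-2) + 2*(4)*conj(-1) + 2*(0)*conj(1) + 6*(0)*conj(0) + 6*(0)*conj(0)]
      = (1/24)[(8) + (8) + (0) + (-8) + (0) + (-8) + (0) + (0) + (0)] = 0/24 = 0
  <chi_7*chi_7, chi_7> = (1/24)[1*(4)*conj(2) + 1*(4)*conj(-2) + 2*(0)*conj(0) + 2*(4)*conj(-2) + 2*(0)*conj(0) + 2*(4)*conj(2) + 2*(0)*conj(0) + 6*(0)*conj(0) + 6*(0)*conj(0)]
      = (1/24)[(8) + (-8) + (0) + (-16) + (0) + (16) + (0) + (0) + (0)] = 0/24 = 0
  <chi_7*chi_7, chi_8> = (1/24)[1*(4)*conj(2) + 1*(4)*conj(2) + 2*(0)*conj(-1) + 2*(4)*conj(-1) + 2*(0)*conj(2) + 2*(4)*conj(-1) + 2*(0)*conj(-1) + 6*(0)*conj(0) + 6*(0)*conj(0)]
      = (1/24)[(8) + (8) + (0) + (-8) + (0) + (-8) + (0) + (0) + (0)] = 0/24 = 0
  <chi_7*chi_7, chi_9> = (1/24)[1*(4)*conj(2) + 1*(4)*conj(-2) + 2*(0)*conj(-sqrt(3)) + 2*(4)*conj(1) + 2*(0)*conj(0) + 2*(4)*conj(-1) + 2*(0)*conj(sqrt(3)) + 6*(0)*conj(0) + 6*(0)*conj(0)]
      = (1/24)[(8) + (-8) + (0) + (8) + (0) + (-8) + (0) + (0) + (0)] = 0/24 = 0
Hence the multiplicities are chi_1: 1, chi_2: 1, chi_3: 1, chi_4: 1. Dimension check: dim(chi_7)*dim(chi_7) = 2*2 = 4 and sum (mult * dim) = 1*1 + 1*1 + 1*1 + 1*1 = 4.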